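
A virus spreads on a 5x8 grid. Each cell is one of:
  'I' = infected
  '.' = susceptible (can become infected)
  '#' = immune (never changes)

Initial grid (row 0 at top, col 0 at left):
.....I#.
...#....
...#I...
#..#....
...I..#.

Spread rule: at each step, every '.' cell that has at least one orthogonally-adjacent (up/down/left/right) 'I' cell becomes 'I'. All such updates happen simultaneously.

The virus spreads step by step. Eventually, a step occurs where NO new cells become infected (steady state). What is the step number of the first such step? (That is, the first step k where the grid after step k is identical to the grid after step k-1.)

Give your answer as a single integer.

Answer: 7

Derivation:
Step 0 (initial): 3 infected
Step 1: +7 new -> 10 infected
Step 2: +7 new -> 17 infected
Step 3: +7 new -> 24 infected
Step 4: +5 new -> 29 infected
Step 5: +4 new -> 33 infected
Step 6: +1 new -> 34 infected
Step 7: +0 new -> 34 infected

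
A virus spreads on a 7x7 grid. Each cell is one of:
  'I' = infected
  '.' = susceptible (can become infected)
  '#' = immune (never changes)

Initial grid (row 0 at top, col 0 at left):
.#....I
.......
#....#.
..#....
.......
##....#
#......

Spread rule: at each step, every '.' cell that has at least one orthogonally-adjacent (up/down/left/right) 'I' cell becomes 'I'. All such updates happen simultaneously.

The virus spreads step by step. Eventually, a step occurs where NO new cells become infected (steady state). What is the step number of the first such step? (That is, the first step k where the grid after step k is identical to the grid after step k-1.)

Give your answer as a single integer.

Step 0 (initial): 1 infected
Step 1: +2 new -> 3 infected
Step 2: +3 new -> 6 infected
Step 3: +3 new -> 9 infected
Step 4: +5 new -> 14 infected
Step 5: +4 new -> 18 infected
Step 6: +5 new -> 23 infected
Step 7: +5 new -> 28 infected
Step 8: +6 new -> 34 infected
Step 9: +4 new -> 38 infected
Step 10: +2 new -> 40 infected
Step 11: +1 new -> 41 infected
Step 12: +0 new -> 41 infected

Answer: 12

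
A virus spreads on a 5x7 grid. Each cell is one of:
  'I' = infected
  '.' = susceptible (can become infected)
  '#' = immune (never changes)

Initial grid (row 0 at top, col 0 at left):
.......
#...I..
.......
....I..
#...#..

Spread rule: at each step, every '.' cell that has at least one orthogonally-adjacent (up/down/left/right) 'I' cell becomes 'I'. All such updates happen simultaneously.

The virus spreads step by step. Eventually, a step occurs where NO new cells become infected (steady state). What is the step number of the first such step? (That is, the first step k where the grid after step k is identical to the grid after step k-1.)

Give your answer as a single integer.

Answer: 6

Derivation:
Step 0 (initial): 2 infected
Step 1: +6 new -> 8 infected
Step 2: +10 new -> 18 infected
Step 3: +8 new -> 26 infected
Step 4: +4 new -> 30 infected
Step 5: +2 new -> 32 infected
Step 6: +0 new -> 32 infected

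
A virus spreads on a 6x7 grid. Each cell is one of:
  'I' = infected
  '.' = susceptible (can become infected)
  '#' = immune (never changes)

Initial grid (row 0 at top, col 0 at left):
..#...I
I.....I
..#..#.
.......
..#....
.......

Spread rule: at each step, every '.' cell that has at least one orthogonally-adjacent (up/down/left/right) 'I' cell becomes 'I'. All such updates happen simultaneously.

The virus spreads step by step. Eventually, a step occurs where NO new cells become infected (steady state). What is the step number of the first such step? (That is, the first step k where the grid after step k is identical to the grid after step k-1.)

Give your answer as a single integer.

Step 0 (initial): 3 infected
Step 1: +6 new -> 9 infected
Step 2: +7 new -> 16 infected
Step 3: +7 new -> 23 infected
Step 4: +7 new -> 30 infected
Step 5: +4 new -> 34 infected
Step 6: +3 new -> 37 infected
Step 7: +1 new -> 38 infected
Step 8: +0 new -> 38 infected

Answer: 8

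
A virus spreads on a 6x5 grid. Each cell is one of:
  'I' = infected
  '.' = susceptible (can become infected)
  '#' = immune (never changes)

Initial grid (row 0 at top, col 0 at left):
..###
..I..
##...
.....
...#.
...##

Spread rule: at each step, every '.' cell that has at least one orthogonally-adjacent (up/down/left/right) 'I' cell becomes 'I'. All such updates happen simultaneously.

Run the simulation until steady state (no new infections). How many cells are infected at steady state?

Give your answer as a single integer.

Answer: 22

Derivation:
Step 0 (initial): 1 infected
Step 1: +3 new -> 4 infected
Step 2: +5 new -> 9 infected
Step 3: +5 new -> 14 infected
Step 4: +4 new -> 18 infected
Step 5: +3 new -> 21 infected
Step 6: +1 new -> 22 infected
Step 7: +0 new -> 22 infected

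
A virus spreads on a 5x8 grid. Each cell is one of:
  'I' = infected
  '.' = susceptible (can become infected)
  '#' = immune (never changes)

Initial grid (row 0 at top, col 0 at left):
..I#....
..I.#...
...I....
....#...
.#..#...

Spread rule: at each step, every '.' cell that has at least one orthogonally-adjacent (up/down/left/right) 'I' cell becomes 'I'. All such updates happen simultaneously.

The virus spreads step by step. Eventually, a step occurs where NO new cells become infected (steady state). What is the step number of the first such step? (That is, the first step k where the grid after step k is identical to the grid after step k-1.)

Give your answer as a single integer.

Step 0 (initial): 3 infected
Step 1: +6 new -> 9 infected
Step 2: +6 new -> 15 infected
Step 3: +6 new -> 21 infected
Step 4: +6 new -> 27 infected
Step 5: +6 new -> 33 infected
Step 6: +2 new -> 35 infected
Step 7: +0 new -> 35 infected

Answer: 7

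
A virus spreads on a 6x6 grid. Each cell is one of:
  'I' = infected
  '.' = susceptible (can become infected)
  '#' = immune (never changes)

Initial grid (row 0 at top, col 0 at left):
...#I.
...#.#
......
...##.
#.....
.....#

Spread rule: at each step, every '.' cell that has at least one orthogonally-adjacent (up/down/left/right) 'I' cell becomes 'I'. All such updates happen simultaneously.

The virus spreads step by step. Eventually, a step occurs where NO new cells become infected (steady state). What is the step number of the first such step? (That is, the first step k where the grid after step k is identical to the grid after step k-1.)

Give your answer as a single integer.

Step 0 (initial): 1 infected
Step 1: +2 new -> 3 infected
Step 2: +1 new -> 4 infected
Step 3: +2 new -> 6 infected
Step 4: +2 new -> 8 infected
Step 5: +4 new -> 12 infected
Step 6: +6 new -> 18 infected
Step 7: +7 new -> 25 infected
Step 8: +3 new -> 28 infected
Step 9: +1 new -> 29 infected
Step 10: +0 new -> 29 infected

Answer: 10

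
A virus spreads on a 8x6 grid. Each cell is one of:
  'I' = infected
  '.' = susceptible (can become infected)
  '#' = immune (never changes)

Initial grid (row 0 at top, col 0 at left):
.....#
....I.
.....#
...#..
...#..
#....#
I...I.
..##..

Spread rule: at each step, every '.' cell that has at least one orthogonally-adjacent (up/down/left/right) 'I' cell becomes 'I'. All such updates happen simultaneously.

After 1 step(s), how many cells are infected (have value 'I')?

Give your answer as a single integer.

Step 0 (initial): 3 infected
Step 1: +10 new -> 13 infected

Answer: 13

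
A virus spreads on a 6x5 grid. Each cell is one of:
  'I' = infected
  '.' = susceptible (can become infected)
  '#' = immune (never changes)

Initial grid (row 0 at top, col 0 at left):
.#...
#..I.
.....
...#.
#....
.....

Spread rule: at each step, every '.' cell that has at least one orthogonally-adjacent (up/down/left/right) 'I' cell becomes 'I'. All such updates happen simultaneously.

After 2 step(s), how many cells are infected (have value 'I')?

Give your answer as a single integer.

Step 0 (initial): 1 infected
Step 1: +4 new -> 5 infected
Step 2: +5 new -> 10 infected

Answer: 10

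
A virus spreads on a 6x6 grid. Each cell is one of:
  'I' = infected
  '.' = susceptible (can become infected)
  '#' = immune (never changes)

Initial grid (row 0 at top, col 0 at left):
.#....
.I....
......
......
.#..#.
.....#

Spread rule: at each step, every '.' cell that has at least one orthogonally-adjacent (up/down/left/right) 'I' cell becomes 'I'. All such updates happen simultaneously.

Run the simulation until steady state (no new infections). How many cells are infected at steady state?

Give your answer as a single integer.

Answer: 32

Derivation:
Step 0 (initial): 1 infected
Step 1: +3 new -> 4 infected
Step 2: +6 new -> 10 infected
Step 3: +5 new -> 15 infected
Step 4: +6 new -> 21 infected
Step 5: +6 new -> 27 infected
Step 6: +3 new -> 30 infected
Step 7: +2 new -> 32 infected
Step 8: +0 new -> 32 infected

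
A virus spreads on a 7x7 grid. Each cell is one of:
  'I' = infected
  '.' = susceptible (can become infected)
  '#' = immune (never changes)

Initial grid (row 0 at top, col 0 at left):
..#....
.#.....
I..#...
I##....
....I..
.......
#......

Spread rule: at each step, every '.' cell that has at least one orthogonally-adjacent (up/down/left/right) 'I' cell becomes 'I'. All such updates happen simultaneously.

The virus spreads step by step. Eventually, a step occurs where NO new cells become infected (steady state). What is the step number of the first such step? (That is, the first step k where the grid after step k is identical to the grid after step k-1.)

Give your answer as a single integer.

Step 0 (initial): 3 infected
Step 1: +7 new -> 10 infected
Step 2: +12 new -> 22 infected
Step 3: +10 new -> 32 infected
Step 4: +7 new -> 39 infected
Step 5: +3 new -> 42 infected
Step 6: +1 new -> 43 infected
Step 7: +0 new -> 43 infected

Answer: 7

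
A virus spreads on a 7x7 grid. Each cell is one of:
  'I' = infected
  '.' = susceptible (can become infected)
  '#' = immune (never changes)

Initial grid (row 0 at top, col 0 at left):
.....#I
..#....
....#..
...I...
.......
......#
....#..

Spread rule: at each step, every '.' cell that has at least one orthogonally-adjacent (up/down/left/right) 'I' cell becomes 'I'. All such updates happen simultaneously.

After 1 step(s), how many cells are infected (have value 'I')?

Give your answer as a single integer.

Step 0 (initial): 2 infected
Step 1: +5 new -> 7 infected

Answer: 7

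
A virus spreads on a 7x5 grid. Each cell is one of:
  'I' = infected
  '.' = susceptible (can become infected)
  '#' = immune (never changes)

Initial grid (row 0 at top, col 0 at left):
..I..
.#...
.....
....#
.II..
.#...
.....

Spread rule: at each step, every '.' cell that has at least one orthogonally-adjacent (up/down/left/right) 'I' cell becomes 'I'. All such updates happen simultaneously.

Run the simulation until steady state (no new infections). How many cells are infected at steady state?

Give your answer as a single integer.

Answer: 32

Derivation:
Step 0 (initial): 3 infected
Step 1: +8 new -> 11 infected
Step 2: +11 new -> 22 infected
Step 3: +8 new -> 30 infected
Step 4: +2 new -> 32 infected
Step 5: +0 new -> 32 infected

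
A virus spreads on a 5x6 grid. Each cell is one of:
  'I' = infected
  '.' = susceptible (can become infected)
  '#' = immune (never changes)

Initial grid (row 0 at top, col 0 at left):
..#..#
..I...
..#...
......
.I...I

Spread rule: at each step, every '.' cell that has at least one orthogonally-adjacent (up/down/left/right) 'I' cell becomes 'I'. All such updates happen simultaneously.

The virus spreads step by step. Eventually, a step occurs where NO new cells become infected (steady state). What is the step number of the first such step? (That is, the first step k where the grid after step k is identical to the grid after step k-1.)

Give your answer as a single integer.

Answer: 4

Derivation:
Step 0 (initial): 3 infected
Step 1: +7 new -> 10 infected
Step 2: +11 new -> 21 infected
Step 3: +6 new -> 27 infected
Step 4: +0 new -> 27 infected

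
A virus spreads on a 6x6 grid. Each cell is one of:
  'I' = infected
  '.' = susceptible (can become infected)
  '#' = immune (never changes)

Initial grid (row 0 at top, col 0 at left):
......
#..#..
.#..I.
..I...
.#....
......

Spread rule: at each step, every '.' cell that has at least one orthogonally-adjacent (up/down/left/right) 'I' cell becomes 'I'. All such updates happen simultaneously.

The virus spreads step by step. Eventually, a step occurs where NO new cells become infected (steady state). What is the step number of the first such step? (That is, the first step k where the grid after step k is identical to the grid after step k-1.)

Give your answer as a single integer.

Step 0 (initial): 2 infected
Step 1: +8 new -> 10 infected
Step 2: +8 new -> 18 infected
Step 3: +10 new -> 28 infected
Step 4: +3 new -> 31 infected
Step 5: +1 new -> 32 infected
Step 6: +0 new -> 32 infected

Answer: 6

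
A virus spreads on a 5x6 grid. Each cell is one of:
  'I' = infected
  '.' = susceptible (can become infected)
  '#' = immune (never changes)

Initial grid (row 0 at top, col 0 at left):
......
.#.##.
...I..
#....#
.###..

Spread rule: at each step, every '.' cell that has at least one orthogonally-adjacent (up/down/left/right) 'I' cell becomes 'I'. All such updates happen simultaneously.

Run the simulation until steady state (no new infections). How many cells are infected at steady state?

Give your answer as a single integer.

Answer: 21

Derivation:
Step 0 (initial): 1 infected
Step 1: +3 new -> 4 infected
Step 2: +5 new -> 9 infected
Step 3: +5 new -> 14 infected
Step 4: +5 new -> 19 infected
Step 5: +2 new -> 21 infected
Step 6: +0 new -> 21 infected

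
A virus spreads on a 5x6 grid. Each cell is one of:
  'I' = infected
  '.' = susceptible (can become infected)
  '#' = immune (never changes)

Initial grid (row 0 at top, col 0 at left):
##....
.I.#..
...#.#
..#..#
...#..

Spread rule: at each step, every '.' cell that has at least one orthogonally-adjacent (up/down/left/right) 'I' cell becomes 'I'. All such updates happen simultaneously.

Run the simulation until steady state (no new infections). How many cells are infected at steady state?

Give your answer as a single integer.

Answer: 22

Derivation:
Step 0 (initial): 1 infected
Step 1: +3 new -> 4 infected
Step 2: +4 new -> 8 infected
Step 3: +3 new -> 11 infected
Step 4: +3 new -> 14 infected
Step 5: +2 new -> 16 infected
Step 6: +2 new -> 18 infected
Step 7: +1 new -> 19 infected
Step 8: +2 new -> 21 infected
Step 9: +1 new -> 22 infected
Step 10: +0 new -> 22 infected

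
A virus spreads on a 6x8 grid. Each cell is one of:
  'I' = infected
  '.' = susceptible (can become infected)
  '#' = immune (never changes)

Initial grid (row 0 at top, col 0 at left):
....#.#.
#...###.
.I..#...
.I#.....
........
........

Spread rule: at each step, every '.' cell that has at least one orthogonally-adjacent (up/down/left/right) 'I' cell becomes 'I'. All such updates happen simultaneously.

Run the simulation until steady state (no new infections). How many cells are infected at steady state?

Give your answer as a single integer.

Answer: 39

Derivation:
Step 0 (initial): 2 infected
Step 1: +5 new -> 7 infected
Step 2: +6 new -> 13 infected
Step 3: +7 new -> 20 infected
Step 4: +4 new -> 24 infected
Step 5: +3 new -> 27 infected
Step 6: +4 new -> 31 infected
Step 7: +4 new -> 35 infected
Step 8: +2 new -> 37 infected
Step 9: +1 new -> 38 infected
Step 10: +1 new -> 39 infected
Step 11: +0 new -> 39 infected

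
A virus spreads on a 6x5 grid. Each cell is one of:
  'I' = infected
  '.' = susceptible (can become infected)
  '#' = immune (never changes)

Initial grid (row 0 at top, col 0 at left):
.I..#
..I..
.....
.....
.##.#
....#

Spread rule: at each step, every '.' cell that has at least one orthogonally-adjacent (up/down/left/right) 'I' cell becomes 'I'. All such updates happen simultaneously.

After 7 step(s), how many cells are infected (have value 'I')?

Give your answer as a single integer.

Step 0 (initial): 2 infected
Step 1: +5 new -> 7 infected
Step 2: +6 new -> 13 infected
Step 3: +4 new -> 17 infected
Step 4: +3 new -> 20 infected
Step 5: +2 new -> 22 infected
Step 6: +2 new -> 24 infected
Step 7: +1 new -> 25 infected

Answer: 25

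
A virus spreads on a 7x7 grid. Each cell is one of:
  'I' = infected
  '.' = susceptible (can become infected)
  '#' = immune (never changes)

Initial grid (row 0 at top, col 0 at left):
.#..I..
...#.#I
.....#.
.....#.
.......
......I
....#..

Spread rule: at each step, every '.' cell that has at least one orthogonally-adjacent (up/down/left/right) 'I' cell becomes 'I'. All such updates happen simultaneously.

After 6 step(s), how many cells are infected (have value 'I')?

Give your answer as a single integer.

Answer: 40

Derivation:
Step 0 (initial): 3 infected
Step 1: +8 new -> 11 infected
Step 2: +6 new -> 17 infected
Step 3: +5 new -> 22 infected
Step 4: +6 new -> 28 infected
Step 5: +6 new -> 34 infected
Step 6: +6 new -> 40 infected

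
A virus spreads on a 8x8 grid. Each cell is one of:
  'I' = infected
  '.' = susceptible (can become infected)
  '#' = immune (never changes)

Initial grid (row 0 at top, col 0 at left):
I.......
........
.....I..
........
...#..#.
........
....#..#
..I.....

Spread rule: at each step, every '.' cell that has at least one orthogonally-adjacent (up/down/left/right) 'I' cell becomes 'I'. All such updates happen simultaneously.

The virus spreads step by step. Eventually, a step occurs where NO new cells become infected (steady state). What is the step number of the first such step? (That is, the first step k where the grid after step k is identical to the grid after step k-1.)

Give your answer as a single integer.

Step 0 (initial): 3 infected
Step 1: +9 new -> 12 infected
Step 2: +16 new -> 28 infected
Step 3: +18 new -> 46 infected
Step 4: +11 new -> 57 infected
Step 5: +3 new -> 60 infected
Step 6: +0 new -> 60 infected

Answer: 6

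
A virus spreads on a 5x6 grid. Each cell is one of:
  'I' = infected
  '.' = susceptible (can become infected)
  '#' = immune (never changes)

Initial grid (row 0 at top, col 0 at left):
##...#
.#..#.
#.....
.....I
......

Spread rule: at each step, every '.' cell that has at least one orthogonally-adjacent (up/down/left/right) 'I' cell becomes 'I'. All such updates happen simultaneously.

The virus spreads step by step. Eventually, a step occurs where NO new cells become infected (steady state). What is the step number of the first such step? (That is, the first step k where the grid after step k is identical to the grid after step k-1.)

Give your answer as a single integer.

Answer: 7

Derivation:
Step 0 (initial): 1 infected
Step 1: +3 new -> 4 infected
Step 2: +4 new -> 8 infected
Step 3: +3 new -> 11 infected
Step 4: +4 new -> 15 infected
Step 5: +5 new -> 20 infected
Step 6: +3 new -> 23 infected
Step 7: +0 new -> 23 infected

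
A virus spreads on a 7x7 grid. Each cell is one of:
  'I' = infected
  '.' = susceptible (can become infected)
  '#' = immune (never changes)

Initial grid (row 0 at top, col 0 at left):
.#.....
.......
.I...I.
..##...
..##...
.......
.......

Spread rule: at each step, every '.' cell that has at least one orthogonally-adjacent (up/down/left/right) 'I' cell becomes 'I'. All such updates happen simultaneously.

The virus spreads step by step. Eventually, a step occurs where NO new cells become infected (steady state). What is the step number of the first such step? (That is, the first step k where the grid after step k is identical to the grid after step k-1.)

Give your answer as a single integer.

Answer: 7

Derivation:
Step 0 (initial): 2 infected
Step 1: +8 new -> 10 infected
Step 2: +11 new -> 21 infected
Step 3: +10 new -> 31 infected
Step 4: +7 new -> 38 infected
Step 5: +5 new -> 43 infected
Step 6: +1 new -> 44 infected
Step 7: +0 new -> 44 infected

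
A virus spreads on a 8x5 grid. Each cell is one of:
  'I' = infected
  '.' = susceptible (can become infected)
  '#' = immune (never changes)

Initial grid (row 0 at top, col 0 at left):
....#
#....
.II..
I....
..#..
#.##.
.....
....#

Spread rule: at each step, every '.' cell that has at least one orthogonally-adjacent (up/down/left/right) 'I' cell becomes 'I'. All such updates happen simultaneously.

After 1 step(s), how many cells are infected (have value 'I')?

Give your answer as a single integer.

Step 0 (initial): 3 infected
Step 1: +7 new -> 10 infected

Answer: 10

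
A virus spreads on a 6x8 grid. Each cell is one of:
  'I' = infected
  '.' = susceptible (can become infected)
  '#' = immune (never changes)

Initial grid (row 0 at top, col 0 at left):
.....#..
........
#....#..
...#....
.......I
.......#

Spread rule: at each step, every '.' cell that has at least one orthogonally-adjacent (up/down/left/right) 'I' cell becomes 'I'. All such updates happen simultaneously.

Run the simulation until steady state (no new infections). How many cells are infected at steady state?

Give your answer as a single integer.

Answer: 43

Derivation:
Step 0 (initial): 1 infected
Step 1: +2 new -> 3 infected
Step 2: +4 new -> 7 infected
Step 3: +5 new -> 12 infected
Step 4: +5 new -> 17 infected
Step 5: +5 new -> 22 infected
Step 6: +5 new -> 27 infected
Step 7: +6 new -> 33 infected
Step 8: +5 new -> 38 infected
Step 9: +2 new -> 40 infected
Step 10: +2 new -> 42 infected
Step 11: +1 new -> 43 infected
Step 12: +0 new -> 43 infected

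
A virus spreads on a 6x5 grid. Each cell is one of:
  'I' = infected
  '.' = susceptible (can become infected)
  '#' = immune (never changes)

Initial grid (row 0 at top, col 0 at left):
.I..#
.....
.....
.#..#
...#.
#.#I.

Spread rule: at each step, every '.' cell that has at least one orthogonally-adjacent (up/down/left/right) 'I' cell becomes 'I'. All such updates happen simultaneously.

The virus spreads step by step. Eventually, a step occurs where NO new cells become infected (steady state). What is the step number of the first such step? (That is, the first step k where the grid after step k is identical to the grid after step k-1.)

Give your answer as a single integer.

Step 0 (initial): 2 infected
Step 1: +4 new -> 6 infected
Step 2: +5 new -> 11 infected
Step 3: +3 new -> 14 infected
Step 4: +4 new -> 18 infected
Step 5: +4 new -> 22 infected
Step 6: +1 new -> 23 infected
Step 7: +1 new -> 24 infected
Step 8: +0 new -> 24 infected

Answer: 8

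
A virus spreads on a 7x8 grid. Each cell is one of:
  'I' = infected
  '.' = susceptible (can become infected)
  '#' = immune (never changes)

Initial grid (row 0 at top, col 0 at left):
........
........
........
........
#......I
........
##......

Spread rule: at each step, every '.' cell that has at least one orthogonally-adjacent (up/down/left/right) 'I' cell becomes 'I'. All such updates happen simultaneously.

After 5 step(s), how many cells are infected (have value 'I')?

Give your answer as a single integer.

Step 0 (initial): 1 infected
Step 1: +3 new -> 4 infected
Step 2: +5 new -> 9 infected
Step 3: +6 new -> 15 infected
Step 4: +7 new -> 22 infected
Step 5: +7 new -> 29 infected

Answer: 29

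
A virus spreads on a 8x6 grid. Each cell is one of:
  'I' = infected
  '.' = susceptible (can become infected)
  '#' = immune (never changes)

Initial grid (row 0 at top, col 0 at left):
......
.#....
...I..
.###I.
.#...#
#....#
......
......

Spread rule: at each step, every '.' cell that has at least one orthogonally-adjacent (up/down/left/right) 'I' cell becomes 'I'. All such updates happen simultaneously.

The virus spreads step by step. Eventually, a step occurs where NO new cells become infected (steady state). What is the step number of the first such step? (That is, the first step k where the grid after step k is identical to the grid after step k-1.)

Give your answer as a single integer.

Step 0 (initial): 2 infected
Step 1: +5 new -> 7 infected
Step 2: +7 new -> 14 infected
Step 3: +7 new -> 21 infected
Step 4: +8 new -> 29 infected
Step 5: +6 new -> 35 infected
Step 6: +2 new -> 37 infected
Step 7: +2 new -> 39 infected
Step 8: +1 new -> 40 infected
Step 9: +0 new -> 40 infected

Answer: 9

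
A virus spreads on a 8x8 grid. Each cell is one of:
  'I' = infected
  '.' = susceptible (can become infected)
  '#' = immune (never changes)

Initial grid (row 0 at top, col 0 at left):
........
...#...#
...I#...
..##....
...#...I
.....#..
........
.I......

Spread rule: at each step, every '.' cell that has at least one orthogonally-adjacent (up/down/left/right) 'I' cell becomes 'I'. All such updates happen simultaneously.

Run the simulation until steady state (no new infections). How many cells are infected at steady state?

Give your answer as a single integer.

Answer: 57

Derivation:
Step 0 (initial): 3 infected
Step 1: +7 new -> 10 infected
Step 2: +11 new -> 21 infected
Step 3: +14 new -> 35 infected
Step 4: +15 new -> 50 infected
Step 5: +4 new -> 54 infected
Step 6: +3 new -> 57 infected
Step 7: +0 new -> 57 infected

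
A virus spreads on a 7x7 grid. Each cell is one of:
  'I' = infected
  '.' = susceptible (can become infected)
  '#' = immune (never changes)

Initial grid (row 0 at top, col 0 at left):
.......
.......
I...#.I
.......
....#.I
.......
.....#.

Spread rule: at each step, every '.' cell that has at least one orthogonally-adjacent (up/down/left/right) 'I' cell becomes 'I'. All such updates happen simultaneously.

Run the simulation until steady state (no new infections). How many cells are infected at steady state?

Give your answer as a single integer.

Answer: 46

Derivation:
Step 0 (initial): 3 infected
Step 1: +8 new -> 11 infected
Step 2: +10 new -> 21 infected
Step 3: +10 new -> 31 infected
Step 4: +9 new -> 40 infected
Step 5: +5 new -> 45 infected
Step 6: +1 new -> 46 infected
Step 7: +0 new -> 46 infected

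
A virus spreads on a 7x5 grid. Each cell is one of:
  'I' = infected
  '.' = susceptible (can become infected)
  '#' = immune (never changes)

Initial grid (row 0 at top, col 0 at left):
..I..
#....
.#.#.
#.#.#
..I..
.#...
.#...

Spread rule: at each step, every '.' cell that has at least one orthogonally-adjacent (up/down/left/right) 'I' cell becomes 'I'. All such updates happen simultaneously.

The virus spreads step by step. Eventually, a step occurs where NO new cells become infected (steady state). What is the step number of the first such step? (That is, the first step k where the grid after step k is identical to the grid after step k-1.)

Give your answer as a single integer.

Answer: 5

Derivation:
Step 0 (initial): 2 infected
Step 1: +6 new -> 8 infected
Step 2: +11 new -> 19 infected
Step 3: +4 new -> 23 infected
Step 4: +3 new -> 26 infected
Step 5: +0 new -> 26 infected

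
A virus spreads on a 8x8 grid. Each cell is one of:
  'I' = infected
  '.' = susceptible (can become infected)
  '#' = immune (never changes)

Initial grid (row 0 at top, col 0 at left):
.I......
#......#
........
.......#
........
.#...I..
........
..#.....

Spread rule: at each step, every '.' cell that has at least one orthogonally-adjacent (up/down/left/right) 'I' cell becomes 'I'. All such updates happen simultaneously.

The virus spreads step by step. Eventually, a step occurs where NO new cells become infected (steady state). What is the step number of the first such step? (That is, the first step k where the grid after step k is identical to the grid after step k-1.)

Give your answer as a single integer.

Answer: 8

Derivation:
Step 0 (initial): 2 infected
Step 1: +7 new -> 9 infected
Step 2: +11 new -> 20 infected
Step 3: +15 new -> 35 infected
Step 4: +14 new -> 49 infected
Step 5: +5 new -> 54 infected
Step 6: +4 new -> 58 infected
Step 7: +1 new -> 59 infected
Step 8: +0 new -> 59 infected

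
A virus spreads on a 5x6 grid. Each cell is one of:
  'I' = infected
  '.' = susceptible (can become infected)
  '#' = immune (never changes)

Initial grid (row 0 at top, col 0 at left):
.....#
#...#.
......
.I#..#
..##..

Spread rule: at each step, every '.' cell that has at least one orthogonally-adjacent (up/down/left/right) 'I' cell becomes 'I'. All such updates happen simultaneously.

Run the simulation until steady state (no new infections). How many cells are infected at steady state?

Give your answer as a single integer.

Step 0 (initial): 1 infected
Step 1: +3 new -> 4 infected
Step 2: +4 new -> 8 infected
Step 3: +3 new -> 11 infected
Step 4: +5 new -> 16 infected
Step 5: +3 new -> 19 infected
Step 6: +3 new -> 22 infected
Step 7: +1 new -> 23 infected
Step 8: +0 new -> 23 infected

Answer: 23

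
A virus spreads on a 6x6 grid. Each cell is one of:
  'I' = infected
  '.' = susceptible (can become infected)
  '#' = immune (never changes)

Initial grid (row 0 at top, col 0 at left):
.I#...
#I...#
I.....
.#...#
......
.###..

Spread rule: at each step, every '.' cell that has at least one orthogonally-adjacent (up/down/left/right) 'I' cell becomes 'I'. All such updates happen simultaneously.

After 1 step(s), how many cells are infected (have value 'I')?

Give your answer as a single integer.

Step 0 (initial): 3 infected
Step 1: +4 new -> 7 infected

Answer: 7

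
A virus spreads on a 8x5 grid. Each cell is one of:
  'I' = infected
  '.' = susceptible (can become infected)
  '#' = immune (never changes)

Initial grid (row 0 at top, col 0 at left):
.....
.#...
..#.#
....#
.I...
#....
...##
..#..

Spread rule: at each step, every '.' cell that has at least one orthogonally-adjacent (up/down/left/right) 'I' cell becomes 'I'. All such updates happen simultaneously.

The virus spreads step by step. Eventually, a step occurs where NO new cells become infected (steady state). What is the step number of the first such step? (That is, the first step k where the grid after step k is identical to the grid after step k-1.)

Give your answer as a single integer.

Step 0 (initial): 1 infected
Step 1: +4 new -> 5 infected
Step 2: +6 new -> 11 infected
Step 3: +7 new -> 18 infected
Step 4: +4 new -> 22 infected
Step 5: +2 new -> 24 infected
Step 6: +4 new -> 28 infected
Step 7: +2 new -> 30 infected
Step 8: +0 new -> 30 infected

Answer: 8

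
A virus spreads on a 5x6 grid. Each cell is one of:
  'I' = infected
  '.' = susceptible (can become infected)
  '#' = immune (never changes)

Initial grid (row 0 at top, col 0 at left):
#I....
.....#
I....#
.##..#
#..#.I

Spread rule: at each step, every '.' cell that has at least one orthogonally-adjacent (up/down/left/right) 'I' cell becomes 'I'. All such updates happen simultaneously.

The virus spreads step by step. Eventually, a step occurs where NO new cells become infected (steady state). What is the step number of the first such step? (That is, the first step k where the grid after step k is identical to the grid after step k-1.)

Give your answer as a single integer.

Answer: 5

Derivation:
Step 0 (initial): 3 infected
Step 1: +6 new -> 9 infected
Step 2: +4 new -> 13 infected
Step 3: +5 new -> 18 infected
Step 4: +2 new -> 20 infected
Step 5: +0 new -> 20 infected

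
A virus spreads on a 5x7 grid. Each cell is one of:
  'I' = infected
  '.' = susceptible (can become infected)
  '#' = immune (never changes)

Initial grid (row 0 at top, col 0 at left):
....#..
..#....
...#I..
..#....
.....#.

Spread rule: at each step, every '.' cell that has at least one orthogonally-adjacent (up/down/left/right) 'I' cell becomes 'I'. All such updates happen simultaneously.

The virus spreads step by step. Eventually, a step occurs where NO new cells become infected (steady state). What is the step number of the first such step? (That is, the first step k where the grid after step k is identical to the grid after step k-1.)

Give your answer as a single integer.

Step 0 (initial): 1 infected
Step 1: +3 new -> 4 infected
Step 2: +6 new -> 10 infected
Step 3: +5 new -> 15 infected
Step 4: +4 new -> 19 infected
Step 5: +2 new -> 21 infected
Step 6: +4 new -> 25 infected
Step 7: +3 new -> 28 infected
Step 8: +2 new -> 30 infected
Step 9: +0 new -> 30 infected

Answer: 9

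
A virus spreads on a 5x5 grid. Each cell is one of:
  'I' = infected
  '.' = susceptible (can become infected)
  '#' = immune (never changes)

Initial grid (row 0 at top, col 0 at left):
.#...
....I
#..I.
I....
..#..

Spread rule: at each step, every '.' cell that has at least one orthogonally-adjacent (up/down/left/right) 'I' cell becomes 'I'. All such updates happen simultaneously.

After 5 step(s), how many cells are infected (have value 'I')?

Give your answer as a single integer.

Answer: 22

Derivation:
Step 0 (initial): 3 infected
Step 1: +7 new -> 10 infected
Step 2: +7 new -> 17 infected
Step 3: +3 new -> 20 infected
Step 4: +1 new -> 21 infected
Step 5: +1 new -> 22 infected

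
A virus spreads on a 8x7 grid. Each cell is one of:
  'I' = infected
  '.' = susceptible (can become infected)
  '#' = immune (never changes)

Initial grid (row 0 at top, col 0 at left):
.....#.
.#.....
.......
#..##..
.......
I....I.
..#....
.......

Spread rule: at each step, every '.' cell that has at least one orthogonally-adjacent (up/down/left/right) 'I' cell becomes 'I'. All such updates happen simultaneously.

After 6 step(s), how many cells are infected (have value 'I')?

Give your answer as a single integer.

Answer: 46

Derivation:
Step 0 (initial): 2 infected
Step 1: +7 new -> 9 infected
Step 2: +11 new -> 20 infected
Step 3: +9 new -> 29 infected
Step 4: +7 new -> 36 infected
Step 5: +5 new -> 41 infected
Step 6: +5 new -> 46 infected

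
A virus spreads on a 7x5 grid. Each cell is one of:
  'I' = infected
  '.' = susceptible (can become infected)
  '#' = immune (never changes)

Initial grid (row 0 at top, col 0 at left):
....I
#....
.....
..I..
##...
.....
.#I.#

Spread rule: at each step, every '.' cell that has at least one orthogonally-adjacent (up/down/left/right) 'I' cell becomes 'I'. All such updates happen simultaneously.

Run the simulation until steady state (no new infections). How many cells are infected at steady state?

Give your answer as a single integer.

Answer: 30

Derivation:
Step 0 (initial): 3 infected
Step 1: +8 new -> 11 infected
Step 2: +11 new -> 22 infected
Step 3: +6 new -> 28 infected
Step 4: +2 new -> 30 infected
Step 5: +0 new -> 30 infected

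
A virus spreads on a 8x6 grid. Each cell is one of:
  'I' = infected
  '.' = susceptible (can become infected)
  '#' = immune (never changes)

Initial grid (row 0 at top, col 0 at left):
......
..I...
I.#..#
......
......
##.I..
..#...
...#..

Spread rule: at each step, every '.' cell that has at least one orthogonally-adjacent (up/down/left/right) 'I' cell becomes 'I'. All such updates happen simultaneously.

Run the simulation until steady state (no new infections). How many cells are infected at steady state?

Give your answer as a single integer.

Answer: 37

Derivation:
Step 0 (initial): 3 infected
Step 1: +10 new -> 13 infected
Step 2: +12 new -> 25 infected
Step 3: +9 new -> 34 infected
Step 4: +3 new -> 37 infected
Step 5: +0 new -> 37 infected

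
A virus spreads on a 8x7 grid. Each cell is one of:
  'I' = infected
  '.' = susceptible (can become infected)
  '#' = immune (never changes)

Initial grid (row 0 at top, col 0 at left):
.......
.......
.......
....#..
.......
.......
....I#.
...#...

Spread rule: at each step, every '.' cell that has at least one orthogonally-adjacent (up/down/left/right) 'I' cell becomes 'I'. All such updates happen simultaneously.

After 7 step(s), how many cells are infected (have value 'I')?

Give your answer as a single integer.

Step 0 (initial): 1 infected
Step 1: +3 new -> 4 infected
Step 2: +5 new -> 9 infected
Step 3: +7 new -> 16 infected
Step 4: +8 new -> 24 infected
Step 5: +7 new -> 31 infected
Step 6: +7 new -> 38 infected
Step 7: +7 new -> 45 infected

Answer: 45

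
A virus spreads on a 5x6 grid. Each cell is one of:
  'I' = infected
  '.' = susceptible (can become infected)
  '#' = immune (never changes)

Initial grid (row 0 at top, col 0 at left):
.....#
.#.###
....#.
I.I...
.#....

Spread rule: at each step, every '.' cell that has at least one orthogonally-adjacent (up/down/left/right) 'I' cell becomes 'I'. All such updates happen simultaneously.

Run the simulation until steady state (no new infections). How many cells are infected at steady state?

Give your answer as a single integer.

Step 0 (initial): 2 infected
Step 1: +6 new -> 8 infected
Step 2: +6 new -> 14 infected
Step 3: +4 new -> 18 infected
Step 4: +4 new -> 22 infected
Step 5: +1 new -> 23 infected
Step 6: +0 new -> 23 infected

Answer: 23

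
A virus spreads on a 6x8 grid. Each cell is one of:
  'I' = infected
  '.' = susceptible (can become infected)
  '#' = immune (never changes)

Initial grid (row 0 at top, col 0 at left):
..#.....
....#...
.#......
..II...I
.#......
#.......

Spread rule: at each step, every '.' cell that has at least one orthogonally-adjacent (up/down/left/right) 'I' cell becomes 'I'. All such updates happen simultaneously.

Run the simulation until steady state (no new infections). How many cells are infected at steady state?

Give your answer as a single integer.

Answer: 43

Derivation:
Step 0 (initial): 3 infected
Step 1: +9 new -> 12 infected
Step 2: +12 new -> 24 infected
Step 3: +11 new -> 35 infected
Step 4: +6 new -> 41 infected
Step 5: +2 new -> 43 infected
Step 6: +0 new -> 43 infected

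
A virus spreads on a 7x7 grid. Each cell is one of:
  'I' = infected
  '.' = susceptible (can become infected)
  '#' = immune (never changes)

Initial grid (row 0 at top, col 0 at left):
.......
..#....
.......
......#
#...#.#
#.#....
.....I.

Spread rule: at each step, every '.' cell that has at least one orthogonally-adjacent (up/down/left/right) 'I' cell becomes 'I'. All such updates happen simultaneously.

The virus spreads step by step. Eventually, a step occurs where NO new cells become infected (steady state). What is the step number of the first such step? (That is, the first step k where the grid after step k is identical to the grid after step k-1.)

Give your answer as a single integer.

Answer: 12

Derivation:
Step 0 (initial): 1 infected
Step 1: +3 new -> 4 infected
Step 2: +4 new -> 8 infected
Step 3: +3 new -> 11 infected
Step 4: +4 new -> 15 infected
Step 5: +7 new -> 22 infected
Step 6: +6 new -> 28 infected
Step 7: +5 new -> 33 infected
Step 8: +3 new -> 36 infected
Step 9: +3 new -> 39 infected
Step 10: +2 new -> 41 infected
Step 11: +1 new -> 42 infected
Step 12: +0 new -> 42 infected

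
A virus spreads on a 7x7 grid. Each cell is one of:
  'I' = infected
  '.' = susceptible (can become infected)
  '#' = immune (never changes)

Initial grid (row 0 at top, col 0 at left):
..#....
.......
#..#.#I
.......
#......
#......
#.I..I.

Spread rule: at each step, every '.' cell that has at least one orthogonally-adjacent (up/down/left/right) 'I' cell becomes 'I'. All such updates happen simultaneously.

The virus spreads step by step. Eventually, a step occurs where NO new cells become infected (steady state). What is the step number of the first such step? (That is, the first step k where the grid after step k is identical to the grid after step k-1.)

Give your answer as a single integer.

Answer: 9

Derivation:
Step 0 (initial): 3 infected
Step 1: +8 new -> 11 infected
Step 2: +10 new -> 21 infected
Step 3: +7 new -> 28 infected
Step 4: +6 new -> 34 infected
Step 5: +4 new -> 38 infected
Step 6: +1 new -> 39 infected
Step 7: +2 new -> 41 infected
Step 8: +1 new -> 42 infected
Step 9: +0 new -> 42 infected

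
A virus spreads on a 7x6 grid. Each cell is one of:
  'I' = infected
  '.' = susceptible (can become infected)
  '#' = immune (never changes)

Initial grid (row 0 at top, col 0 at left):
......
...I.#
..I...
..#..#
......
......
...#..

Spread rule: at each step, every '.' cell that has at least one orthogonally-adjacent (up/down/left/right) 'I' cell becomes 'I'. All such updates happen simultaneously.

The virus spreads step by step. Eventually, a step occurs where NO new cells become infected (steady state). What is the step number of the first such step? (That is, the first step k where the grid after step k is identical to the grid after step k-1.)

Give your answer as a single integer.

Step 0 (initial): 2 infected
Step 1: +5 new -> 7 infected
Step 2: +7 new -> 14 infected
Step 3: +8 new -> 22 infected
Step 4: +6 new -> 28 infected
Step 5: +5 new -> 33 infected
Step 6: +4 new -> 37 infected
Step 7: +1 new -> 38 infected
Step 8: +0 new -> 38 infected

Answer: 8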